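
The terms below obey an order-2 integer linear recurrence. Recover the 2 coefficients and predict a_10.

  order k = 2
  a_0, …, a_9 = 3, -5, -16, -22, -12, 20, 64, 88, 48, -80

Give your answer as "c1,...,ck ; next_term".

  a_2 = 2·-5 + -2·3 = -16
  a_3 = 2·-16 + -2·-5 = -22
  a_4 = 2·-22 + -2·-16 = -12
  a_5 = 2·-12 + -2·-22 = 20
  a_6 = 2·20 + -2·-12 = 64
  a_7 = 2·64 + -2·20 = 88
  a_8 = 2·88 + -2·64 = 48
  a_9 = 2·48 + -2·88 = -80
  a_10 = 2·-80 + -2·48 = -256

2,-2 ; -256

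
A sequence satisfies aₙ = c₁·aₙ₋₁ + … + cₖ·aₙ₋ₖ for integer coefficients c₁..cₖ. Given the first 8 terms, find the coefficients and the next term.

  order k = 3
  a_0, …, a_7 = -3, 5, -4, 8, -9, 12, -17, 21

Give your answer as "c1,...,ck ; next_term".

  a_3 = 0·-4 + 1·5 + -1·-3 = 8
  a_4 = 0·8 + 1·-4 + -1·5 = -9
  a_5 = 0·-9 + 1·8 + -1·-4 = 12
  a_6 = 0·12 + 1·-9 + -1·8 = -17
  a_7 = 0·-17 + 1·12 + -1·-9 = 21
  a_8 = 0·21 + 1·-17 + -1·12 = -29

0,1,-1 ; -29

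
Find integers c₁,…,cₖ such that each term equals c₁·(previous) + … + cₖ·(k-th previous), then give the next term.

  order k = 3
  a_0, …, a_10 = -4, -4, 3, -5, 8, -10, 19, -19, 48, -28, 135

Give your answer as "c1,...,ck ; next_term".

1,3,-1 ; 3

  a_3 = 1·3 + 3·-4 + -1·-4 = -5
  a_4 = 1·-5 + 3·3 + -1·-4 = 8
  a_5 = 1·8 + 3·-5 + -1·3 = -10
  a_6 = 1·-10 + 3·8 + -1·-5 = 19
  a_7 = 1·19 + 3·-10 + -1·8 = -19
  a_8 = 1·-19 + 3·19 + -1·-10 = 48
  a_9 = 1·48 + 3·-19 + -1·19 = -28
  a_10 = 1·-28 + 3·48 + -1·-19 = 135
  a_11 = 1·135 + 3·-28 + -1·48 = 3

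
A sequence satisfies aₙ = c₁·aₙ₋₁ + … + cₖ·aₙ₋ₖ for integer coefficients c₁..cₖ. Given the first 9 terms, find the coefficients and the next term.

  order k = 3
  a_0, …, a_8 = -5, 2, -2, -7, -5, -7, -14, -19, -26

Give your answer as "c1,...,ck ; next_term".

1,0,1 ; -40

  a_3 = 1·-2 + 0·2 + 1·-5 = -7
  a_4 = 1·-7 + 0·-2 + 1·2 = -5
  a_5 = 1·-5 + 0·-7 + 1·-2 = -7
  a_6 = 1·-7 + 0·-5 + 1·-7 = -14
  a_7 = 1·-14 + 0·-7 + 1·-5 = -19
  a_8 = 1·-19 + 0·-14 + 1·-7 = -26
  a_9 = 1·-26 + 0·-19 + 1·-14 = -40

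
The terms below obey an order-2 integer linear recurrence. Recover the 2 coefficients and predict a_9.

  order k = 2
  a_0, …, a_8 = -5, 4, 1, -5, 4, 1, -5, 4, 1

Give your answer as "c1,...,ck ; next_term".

-1,-1 ; -5

  a_2 = -1·4 + -1·-5 = 1
  a_3 = -1·1 + -1·4 = -5
  a_4 = -1·-5 + -1·1 = 4
  a_5 = -1·4 + -1·-5 = 1
  a_6 = -1·1 + -1·4 = -5
  a_7 = -1·-5 + -1·1 = 4
  a_8 = -1·4 + -1·-5 = 1
  a_9 = -1·1 + -1·4 = -5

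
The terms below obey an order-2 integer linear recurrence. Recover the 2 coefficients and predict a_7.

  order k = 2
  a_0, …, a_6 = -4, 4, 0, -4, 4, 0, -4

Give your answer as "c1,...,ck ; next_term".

-1,-1 ; 4

  a_2 = -1·4 + -1·-4 = 0
  a_3 = -1·0 + -1·4 = -4
  a_4 = -1·-4 + -1·0 = 4
  a_5 = -1·4 + -1·-4 = 0
  a_6 = -1·0 + -1·4 = -4
  a_7 = -1·-4 + -1·0 = 4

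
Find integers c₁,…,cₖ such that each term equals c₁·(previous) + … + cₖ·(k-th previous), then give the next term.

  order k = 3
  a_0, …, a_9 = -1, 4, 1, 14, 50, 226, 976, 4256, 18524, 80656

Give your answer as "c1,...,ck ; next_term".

4,2,-2 ; 351160

  a_3 = 4·1 + 2·4 + -2·-1 = 14
  a_4 = 4·14 + 2·1 + -2·4 = 50
  a_5 = 4·50 + 2·14 + -2·1 = 226
  a_6 = 4·226 + 2·50 + -2·14 = 976
  a_7 = 4·976 + 2·226 + -2·50 = 4256
  a_8 = 4·4256 + 2·976 + -2·226 = 18524
  a_9 = 4·18524 + 2·4256 + -2·976 = 80656
  a_10 = 4·80656 + 2·18524 + -2·4256 = 351160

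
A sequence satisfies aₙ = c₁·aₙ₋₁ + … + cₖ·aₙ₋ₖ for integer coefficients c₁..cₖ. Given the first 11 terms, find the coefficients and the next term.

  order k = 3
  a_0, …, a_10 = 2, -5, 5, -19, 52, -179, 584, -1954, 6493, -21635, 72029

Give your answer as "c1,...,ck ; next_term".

-3,2,3 ; -239878

  a_3 = -3·5 + 2·-5 + 3·2 = -19
  a_4 = -3·-19 + 2·5 + 3·-5 = 52
  a_5 = -3·52 + 2·-19 + 3·5 = -179
  a_6 = -3·-179 + 2·52 + 3·-19 = 584
  a_7 = -3·584 + 2·-179 + 3·52 = -1954
  a_8 = -3·-1954 + 2·584 + 3·-179 = 6493
  a_9 = -3·6493 + 2·-1954 + 3·584 = -21635
  a_10 = -3·-21635 + 2·6493 + 3·-1954 = 72029
  a_11 = -3·72029 + 2·-21635 + 3·6493 = -239878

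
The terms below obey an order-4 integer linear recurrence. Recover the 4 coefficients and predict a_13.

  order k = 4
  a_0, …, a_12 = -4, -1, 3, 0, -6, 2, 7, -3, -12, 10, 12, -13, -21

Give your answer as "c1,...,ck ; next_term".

  a_4 = -1·0 + -1·3 + -1·-1 + 1·-4 = -6
  a_5 = -1·-6 + -1·0 + -1·3 + 1·-1 = 2
  a_6 = -1·2 + -1·-6 + -1·0 + 1·3 = 7
  a_7 = -1·7 + -1·2 + -1·-6 + 1·0 = -3
  a_8 = -1·-3 + -1·7 + -1·2 + 1·-6 = -12
  a_9 = -1·-12 + -1·-3 + -1·7 + 1·2 = 10
  a_10 = -1·10 + -1·-12 + -1·-3 + 1·7 = 12
  a_11 = -1·12 + -1·10 + -1·-12 + 1·-3 = -13
  a_12 = -1·-13 + -1·12 + -1·10 + 1·-12 = -21
  a_13 = -1·-21 + -1·-13 + -1·12 + 1·10 = 32

-1,-1,-1,1 ; 32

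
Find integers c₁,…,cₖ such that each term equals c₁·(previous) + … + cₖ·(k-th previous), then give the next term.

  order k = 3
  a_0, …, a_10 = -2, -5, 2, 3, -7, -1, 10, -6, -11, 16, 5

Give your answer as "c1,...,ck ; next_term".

0,-1,1 ; -27

  a_3 = 0·2 + -1·-5 + 1·-2 = 3
  a_4 = 0·3 + -1·2 + 1·-5 = -7
  a_5 = 0·-7 + -1·3 + 1·2 = -1
  a_6 = 0·-1 + -1·-7 + 1·3 = 10
  a_7 = 0·10 + -1·-1 + 1·-7 = -6
  a_8 = 0·-6 + -1·10 + 1·-1 = -11
  a_9 = 0·-11 + -1·-6 + 1·10 = 16
  a_10 = 0·16 + -1·-11 + 1·-6 = 5
  a_11 = 0·5 + -1·16 + 1·-11 = -27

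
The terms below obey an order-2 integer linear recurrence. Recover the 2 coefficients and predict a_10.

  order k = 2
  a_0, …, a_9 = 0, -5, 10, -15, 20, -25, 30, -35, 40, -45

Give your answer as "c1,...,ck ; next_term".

  a_2 = -2·-5 + -1·0 = 10
  a_3 = -2·10 + -1·-5 = -15
  a_4 = -2·-15 + -1·10 = 20
  a_5 = -2·20 + -1·-15 = -25
  a_6 = -2·-25 + -1·20 = 30
  a_7 = -2·30 + -1·-25 = -35
  a_8 = -2·-35 + -1·30 = 40
  a_9 = -2·40 + -1·-35 = -45
  a_10 = -2·-45 + -1·40 = 50

-2,-1 ; 50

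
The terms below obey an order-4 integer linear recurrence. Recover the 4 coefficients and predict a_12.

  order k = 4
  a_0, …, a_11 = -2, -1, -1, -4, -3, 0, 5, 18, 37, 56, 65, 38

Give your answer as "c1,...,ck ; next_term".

  a_4 = 2·-4 + -1·-1 + 0·-1 + -2·-2 = -3
  a_5 = 2·-3 + -1·-4 + 0·-1 + -2·-1 = 0
  a_6 = 2·0 + -1·-3 + 0·-4 + -2·-1 = 5
  a_7 = 2·5 + -1·0 + 0·-3 + -2·-4 = 18
  a_8 = 2·18 + -1·5 + 0·0 + -2·-3 = 37
  a_9 = 2·37 + -1·18 + 0·5 + -2·0 = 56
  a_10 = 2·56 + -1·37 + 0·18 + -2·5 = 65
  a_11 = 2·65 + -1·56 + 0·37 + -2·18 = 38
  a_12 = 2·38 + -1·65 + 0·56 + -2·37 = -63

2,-1,0,-2 ; -63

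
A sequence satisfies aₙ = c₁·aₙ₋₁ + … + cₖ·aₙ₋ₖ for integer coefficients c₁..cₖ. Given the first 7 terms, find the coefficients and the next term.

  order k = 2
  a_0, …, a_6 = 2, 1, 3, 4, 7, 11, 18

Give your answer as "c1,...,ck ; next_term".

1,1 ; 29

  a_2 = 1·1 + 1·2 = 3
  a_3 = 1·3 + 1·1 = 4
  a_4 = 1·4 + 1·3 = 7
  a_5 = 1·7 + 1·4 = 11
  a_6 = 1·11 + 1·7 = 18
  a_7 = 1·18 + 1·11 = 29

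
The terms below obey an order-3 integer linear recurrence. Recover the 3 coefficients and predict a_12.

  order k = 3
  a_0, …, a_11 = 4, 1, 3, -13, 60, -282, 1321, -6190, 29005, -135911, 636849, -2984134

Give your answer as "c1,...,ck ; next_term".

-4,3,-1 ; 13982994

  a_3 = -4·3 + 3·1 + -1·4 = -13
  a_4 = -4·-13 + 3·3 + -1·1 = 60
  a_5 = -4·60 + 3·-13 + -1·3 = -282
  a_6 = -4·-282 + 3·60 + -1·-13 = 1321
  a_7 = -4·1321 + 3·-282 + -1·60 = -6190
  a_8 = -4·-6190 + 3·1321 + -1·-282 = 29005
  a_9 = -4·29005 + 3·-6190 + -1·1321 = -135911
  a_10 = -4·-135911 + 3·29005 + -1·-6190 = 636849
  a_11 = -4·636849 + 3·-135911 + -1·29005 = -2984134
  a_12 = -4·-2984134 + 3·636849 + -1·-135911 = 13982994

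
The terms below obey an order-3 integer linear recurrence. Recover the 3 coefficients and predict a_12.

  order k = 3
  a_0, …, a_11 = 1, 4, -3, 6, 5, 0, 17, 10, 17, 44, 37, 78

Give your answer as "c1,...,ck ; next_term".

0,1,2 ; 125

  a_3 = 0·-3 + 1·4 + 2·1 = 6
  a_4 = 0·6 + 1·-3 + 2·4 = 5
  a_5 = 0·5 + 1·6 + 2·-3 = 0
  a_6 = 0·0 + 1·5 + 2·6 = 17
  a_7 = 0·17 + 1·0 + 2·5 = 10
  a_8 = 0·10 + 1·17 + 2·0 = 17
  a_9 = 0·17 + 1·10 + 2·17 = 44
  a_10 = 0·44 + 1·17 + 2·10 = 37
  a_11 = 0·37 + 1·44 + 2·17 = 78
  a_12 = 0·78 + 1·37 + 2·44 = 125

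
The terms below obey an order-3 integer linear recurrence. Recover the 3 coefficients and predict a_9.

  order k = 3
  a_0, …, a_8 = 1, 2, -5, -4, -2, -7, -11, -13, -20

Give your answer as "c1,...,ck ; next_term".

1,0,1 ; -31

  a_3 = 1·-5 + 0·2 + 1·1 = -4
  a_4 = 1·-4 + 0·-5 + 1·2 = -2
  a_5 = 1·-2 + 0·-4 + 1·-5 = -7
  a_6 = 1·-7 + 0·-2 + 1·-4 = -11
  a_7 = 1·-11 + 0·-7 + 1·-2 = -13
  a_8 = 1·-13 + 0·-11 + 1·-7 = -20
  a_9 = 1·-20 + 0·-13 + 1·-11 = -31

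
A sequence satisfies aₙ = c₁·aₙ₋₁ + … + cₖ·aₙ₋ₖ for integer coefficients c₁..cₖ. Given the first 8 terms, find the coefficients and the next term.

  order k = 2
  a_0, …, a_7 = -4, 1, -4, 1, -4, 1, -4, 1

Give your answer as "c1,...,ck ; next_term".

  a_2 = 0·1 + 1·-4 = -4
  a_3 = 0·-4 + 1·1 = 1
  a_4 = 0·1 + 1·-4 = -4
  a_5 = 0·-4 + 1·1 = 1
  a_6 = 0·1 + 1·-4 = -4
  a_7 = 0·-4 + 1·1 = 1
  a_8 = 0·1 + 1·-4 = -4

0,1 ; -4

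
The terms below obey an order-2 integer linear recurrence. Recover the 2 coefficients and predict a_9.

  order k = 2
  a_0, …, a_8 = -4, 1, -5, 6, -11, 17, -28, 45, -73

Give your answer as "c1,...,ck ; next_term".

  a_2 = -1·1 + 1·-4 = -5
  a_3 = -1·-5 + 1·1 = 6
  a_4 = -1·6 + 1·-5 = -11
  a_5 = -1·-11 + 1·6 = 17
  a_6 = -1·17 + 1·-11 = -28
  a_7 = -1·-28 + 1·17 = 45
  a_8 = -1·45 + 1·-28 = -73
  a_9 = -1·-73 + 1·45 = 118

-1,1 ; 118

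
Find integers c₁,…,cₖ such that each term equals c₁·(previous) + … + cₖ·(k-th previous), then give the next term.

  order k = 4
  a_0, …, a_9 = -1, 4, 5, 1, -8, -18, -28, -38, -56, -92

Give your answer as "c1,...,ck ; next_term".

2,0,-2,2 ; -164

  a_4 = 2·1 + 0·5 + -2·4 + 2·-1 = -8
  a_5 = 2·-8 + 0·1 + -2·5 + 2·4 = -18
  a_6 = 2·-18 + 0·-8 + -2·1 + 2·5 = -28
  a_7 = 2·-28 + 0·-18 + -2·-8 + 2·1 = -38
  a_8 = 2·-38 + 0·-28 + -2·-18 + 2·-8 = -56
  a_9 = 2·-56 + 0·-38 + -2·-28 + 2·-18 = -92
  a_10 = 2·-92 + 0·-56 + -2·-38 + 2·-28 = -164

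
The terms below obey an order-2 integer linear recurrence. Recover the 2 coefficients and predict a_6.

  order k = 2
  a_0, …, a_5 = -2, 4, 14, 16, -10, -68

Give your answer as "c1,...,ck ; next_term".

2,-3 ; -106

  a_2 = 2·4 + -3·-2 = 14
  a_3 = 2·14 + -3·4 = 16
  a_4 = 2·16 + -3·14 = -10
  a_5 = 2·-10 + -3·16 = -68
  a_6 = 2·-68 + -3·-10 = -106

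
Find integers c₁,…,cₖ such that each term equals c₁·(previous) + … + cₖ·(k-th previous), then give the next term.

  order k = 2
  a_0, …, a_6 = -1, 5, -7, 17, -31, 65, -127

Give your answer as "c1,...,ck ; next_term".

-1,2 ; 257

  a_2 = -1·5 + 2·-1 = -7
  a_3 = -1·-7 + 2·5 = 17
  a_4 = -1·17 + 2·-7 = -31
  a_5 = -1·-31 + 2·17 = 65
  a_6 = -1·65 + 2·-31 = -127
  a_7 = -1·-127 + 2·65 = 257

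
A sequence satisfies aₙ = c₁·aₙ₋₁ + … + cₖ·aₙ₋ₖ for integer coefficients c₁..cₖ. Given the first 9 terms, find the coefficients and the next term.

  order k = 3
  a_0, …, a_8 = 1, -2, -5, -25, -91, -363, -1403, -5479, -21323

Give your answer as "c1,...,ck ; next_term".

  a_3 = 3·-5 + 4·-2 + -2·1 = -25
  a_4 = 3·-25 + 4·-5 + -2·-2 = -91
  a_5 = 3·-91 + 4·-25 + -2·-5 = -363
  a_6 = 3·-363 + 4·-91 + -2·-25 = -1403
  a_7 = 3·-1403 + 4·-363 + -2·-91 = -5479
  a_8 = 3·-5479 + 4·-1403 + -2·-363 = -21323
  a_9 = 3·-21323 + 4·-5479 + -2·-1403 = -83079

3,4,-2 ; -83079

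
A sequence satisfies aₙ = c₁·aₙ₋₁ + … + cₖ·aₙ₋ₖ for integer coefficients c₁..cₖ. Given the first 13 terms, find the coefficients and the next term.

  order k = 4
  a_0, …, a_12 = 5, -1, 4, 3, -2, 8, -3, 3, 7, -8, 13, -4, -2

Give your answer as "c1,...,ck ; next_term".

0,1,1,-1 ; 17

  a_4 = 0·3 + 1·4 + 1·-1 + -1·5 = -2
  a_5 = 0·-2 + 1·3 + 1·4 + -1·-1 = 8
  a_6 = 0·8 + 1·-2 + 1·3 + -1·4 = -3
  a_7 = 0·-3 + 1·8 + 1·-2 + -1·3 = 3
  a_8 = 0·3 + 1·-3 + 1·8 + -1·-2 = 7
  a_9 = 0·7 + 1·3 + 1·-3 + -1·8 = -8
  a_10 = 0·-8 + 1·7 + 1·3 + -1·-3 = 13
  a_11 = 0·13 + 1·-8 + 1·7 + -1·3 = -4
  a_12 = 0·-4 + 1·13 + 1·-8 + -1·7 = -2
  a_13 = 0·-2 + 1·-4 + 1·13 + -1·-8 = 17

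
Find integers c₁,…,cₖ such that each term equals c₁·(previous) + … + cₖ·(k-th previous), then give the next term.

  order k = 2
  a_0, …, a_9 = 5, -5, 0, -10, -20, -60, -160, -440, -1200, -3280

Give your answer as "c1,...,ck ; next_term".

  a_2 = 2·-5 + 2·5 = 0
  a_3 = 2·0 + 2·-5 = -10
  a_4 = 2·-10 + 2·0 = -20
  a_5 = 2·-20 + 2·-10 = -60
  a_6 = 2·-60 + 2·-20 = -160
  a_7 = 2·-160 + 2·-60 = -440
  a_8 = 2·-440 + 2·-160 = -1200
  a_9 = 2·-1200 + 2·-440 = -3280
  a_10 = 2·-3280 + 2·-1200 = -8960

2,2 ; -8960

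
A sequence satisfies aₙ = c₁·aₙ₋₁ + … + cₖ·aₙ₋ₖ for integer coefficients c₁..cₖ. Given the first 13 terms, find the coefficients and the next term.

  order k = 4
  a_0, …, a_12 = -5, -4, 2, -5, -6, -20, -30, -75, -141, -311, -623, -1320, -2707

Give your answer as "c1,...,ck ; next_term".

  a_4 = 1·-5 + 2·2 + 0·-4 + 1·-5 = -6
  a_5 = 1·-6 + 2·-5 + 0·2 + 1·-4 = -20
  a_6 = 1·-20 + 2·-6 + 0·-5 + 1·2 = -30
  a_7 = 1·-30 + 2·-20 + 0·-6 + 1·-5 = -75
  a_8 = 1·-75 + 2·-30 + 0·-20 + 1·-6 = -141
  a_9 = 1·-141 + 2·-75 + 0·-30 + 1·-20 = -311
  a_10 = 1·-311 + 2·-141 + 0·-75 + 1·-30 = -623
  a_11 = 1·-623 + 2·-311 + 0·-141 + 1·-75 = -1320
  a_12 = 1·-1320 + 2·-623 + 0·-311 + 1·-141 = -2707
  a_13 = 1·-2707 + 2·-1320 + 0·-623 + 1·-311 = -5658

1,2,0,1 ; -5658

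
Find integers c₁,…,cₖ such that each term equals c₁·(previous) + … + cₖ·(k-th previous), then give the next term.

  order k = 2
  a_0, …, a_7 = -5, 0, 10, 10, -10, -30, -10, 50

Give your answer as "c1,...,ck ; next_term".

  a_2 = 1·0 + -2·-5 = 10
  a_3 = 1·10 + -2·0 = 10
  a_4 = 1·10 + -2·10 = -10
  a_5 = 1·-10 + -2·10 = -30
  a_6 = 1·-30 + -2·-10 = -10
  a_7 = 1·-10 + -2·-30 = 50
  a_8 = 1·50 + -2·-10 = 70

1,-2 ; 70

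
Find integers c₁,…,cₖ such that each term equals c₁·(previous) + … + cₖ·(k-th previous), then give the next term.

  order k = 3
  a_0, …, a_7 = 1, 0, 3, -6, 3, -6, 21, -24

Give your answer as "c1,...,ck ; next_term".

  a_3 = -1·3 + -1·0 + -3·1 = -6
  a_4 = -1·-6 + -1·3 + -3·0 = 3
  a_5 = -1·3 + -1·-6 + -3·3 = -6
  a_6 = -1·-6 + -1·3 + -3·-6 = 21
  a_7 = -1·21 + -1·-6 + -3·3 = -24
  a_8 = -1·-24 + -1·21 + -3·-6 = 21

-1,-1,-3 ; 21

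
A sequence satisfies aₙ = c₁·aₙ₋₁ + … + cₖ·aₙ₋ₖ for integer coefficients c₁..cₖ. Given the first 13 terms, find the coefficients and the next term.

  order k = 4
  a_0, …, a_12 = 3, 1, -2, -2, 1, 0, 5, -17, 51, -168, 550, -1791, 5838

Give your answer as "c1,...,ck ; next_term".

  a_4 = -2·-2 + 3·-2 + -3·1 + 2·3 = 1
  a_5 = -2·1 + 3·-2 + -3·-2 + 2·1 = 0
  a_6 = -2·0 + 3·1 + -3·-2 + 2·-2 = 5
  a_7 = -2·5 + 3·0 + -3·1 + 2·-2 = -17
  a_8 = -2·-17 + 3·5 + -3·0 + 2·1 = 51
  a_9 = -2·51 + 3·-17 + -3·5 + 2·0 = -168
  a_10 = -2·-168 + 3·51 + -3·-17 + 2·5 = 550
  a_11 = -2·550 + 3·-168 + -3·51 + 2·-17 = -1791
  a_12 = -2·-1791 + 3·550 + -3·-168 + 2·51 = 5838
  a_13 = -2·5838 + 3·-1791 + -3·550 + 2·-168 = -19035

-2,3,-3,2 ; -19035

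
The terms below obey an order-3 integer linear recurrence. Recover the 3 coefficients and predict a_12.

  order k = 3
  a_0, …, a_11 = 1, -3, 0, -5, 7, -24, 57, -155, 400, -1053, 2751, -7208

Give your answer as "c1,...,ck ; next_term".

  a_3 = -2·0 + 2·-3 + 1·1 = -5
  a_4 = -2·-5 + 2·0 + 1·-3 = 7
  a_5 = -2·7 + 2·-5 + 1·0 = -24
  a_6 = -2·-24 + 2·7 + 1·-5 = 57
  a_7 = -2·57 + 2·-24 + 1·7 = -155
  a_8 = -2·-155 + 2·57 + 1·-24 = 400
  a_9 = -2·400 + 2·-155 + 1·57 = -1053
  a_10 = -2·-1053 + 2·400 + 1·-155 = 2751
  a_11 = -2·2751 + 2·-1053 + 1·400 = -7208
  a_12 = -2·-7208 + 2·2751 + 1·-1053 = 18865

-2,2,1 ; 18865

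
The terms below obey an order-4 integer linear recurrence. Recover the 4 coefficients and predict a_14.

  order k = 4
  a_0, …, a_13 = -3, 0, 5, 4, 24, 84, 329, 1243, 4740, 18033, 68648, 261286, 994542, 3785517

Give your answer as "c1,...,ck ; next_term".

  a_4 = 3·4 + 3·5 + 0·0 + 1·-3 = 24
  a_5 = 3·24 + 3·4 + 0·5 + 1·0 = 84
  a_6 = 3·84 + 3·24 + 0·4 + 1·5 = 329
  a_7 = 3·329 + 3·84 + 0·24 + 1·4 = 1243
  a_8 = 3·1243 + 3·329 + 0·84 + 1·24 = 4740
  a_9 = 3·4740 + 3·1243 + 0·329 + 1·84 = 18033
  a_10 = 3·18033 + 3·4740 + 0·1243 + 1·329 = 68648
  a_11 = 3·68648 + 3·18033 + 0·4740 + 1·1243 = 261286
  a_12 = 3·261286 + 3·68648 + 0·18033 + 1·4740 = 994542
  a_13 = 3·994542 + 3·261286 + 0·68648 + 1·18033 = 3785517
  a_14 = 3·3785517 + 3·994542 + 0·261286 + 1·68648 = 14408825

3,3,0,1 ; 14408825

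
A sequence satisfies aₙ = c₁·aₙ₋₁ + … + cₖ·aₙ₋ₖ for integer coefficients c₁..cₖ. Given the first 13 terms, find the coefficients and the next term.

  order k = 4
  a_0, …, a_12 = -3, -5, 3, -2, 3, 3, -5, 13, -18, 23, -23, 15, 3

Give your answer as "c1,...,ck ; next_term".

-1,1,1,-1 ; -34

  a_4 = -1·-2 + 1·3 + 1·-5 + -1·-3 = 3
  a_5 = -1·3 + 1·-2 + 1·3 + -1·-5 = 3
  a_6 = -1·3 + 1·3 + 1·-2 + -1·3 = -5
  a_7 = -1·-5 + 1·3 + 1·3 + -1·-2 = 13
  a_8 = -1·13 + 1·-5 + 1·3 + -1·3 = -18
  a_9 = -1·-18 + 1·13 + 1·-5 + -1·3 = 23
  a_10 = -1·23 + 1·-18 + 1·13 + -1·-5 = -23
  a_11 = -1·-23 + 1·23 + 1·-18 + -1·13 = 15
  a_12 = -1·15 + 1·-23 + 1·23 + -1·-18 = 3
  a_13 = -1·3 + 1·15 + 1·-23 + -1·23 = -34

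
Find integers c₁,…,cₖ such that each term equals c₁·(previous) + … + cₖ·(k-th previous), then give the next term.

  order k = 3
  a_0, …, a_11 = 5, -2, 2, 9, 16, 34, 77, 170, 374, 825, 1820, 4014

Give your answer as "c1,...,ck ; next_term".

2,0,1 ; 8853

  a_3 = 2·2 + 0·-2 + 1·5 = 9
  a_4 = 2·9 + 0·2 + 1·-2 = 16
  a_5 = 2·16 + 0·9 + 1·2 = 34
  a_6 = 2·34 + 0·16 + 1·9 = 77
  a_7 = 2·77 + 0·34 + 1·16 = 170
  a_8 = 2·170 + 0·77 + 1·34 = 374
  a_9 = 2·374 + 0·170 + 1·77 = 825
  a_10 = 2·825 + 0·374 + 1·170 = 1820
  a_11 = 2·1820 + 0·825 + 1·374 = 4014
  a_12 = 2·4014 + 0·1820 + 1·825 = 8853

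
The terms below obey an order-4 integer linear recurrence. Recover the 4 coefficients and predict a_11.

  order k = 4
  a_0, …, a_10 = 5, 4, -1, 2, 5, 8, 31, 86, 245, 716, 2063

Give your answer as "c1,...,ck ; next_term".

  a_4 = 2·2 + 2·-1 + 2·4 + -1·5 = 5
  a_5 = 2·5 + 2·2 + 2·-1 + -1·4 = 8
  a_6 = 2·8 + 2·5 + 2·2 + -1·-1 = 31
  a_7 = 2·31 + 2·8 + 2·5 + -1·2 = 86
  a_8 = 2·86 + 2·31 + 2·8 + -1·5 = 245
  a_9 = 2·245 + 2·86 + 2·31 + -1·8 = 716
  a_10 = 2·716 + 2·245 + 2·86 + -1·31 = 2063
  a_11 = 2·2063 + 2·716 + 2·245 + -1·86 = 5962

2,2,2,-1 ; 5962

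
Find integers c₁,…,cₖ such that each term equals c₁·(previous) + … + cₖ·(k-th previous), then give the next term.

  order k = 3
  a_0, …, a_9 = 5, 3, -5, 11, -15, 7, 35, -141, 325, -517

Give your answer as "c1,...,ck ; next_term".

-3,-3,1 ; 435

  a_3 = -3·-5 + -3·3 + 1·5 = 11
  a_4 = -3·11 + -3·-5 + 1·3 = -15
  a_5 = -3·-15 + -3·11 + 1·-5 = 7
  a_6 = -3·7 + -3·-15 + 1·11 = 35
  a_7 = -3·35 + -3·7 + 1·-15 = -141
  a_8 = -3·-141 + -3·35 + 1·7 = 325
  a_9 = -3·325 + -3·-141 + 1·35 = -517
  a_10 = -3·-517 + -3·325 + 1·-141 = 435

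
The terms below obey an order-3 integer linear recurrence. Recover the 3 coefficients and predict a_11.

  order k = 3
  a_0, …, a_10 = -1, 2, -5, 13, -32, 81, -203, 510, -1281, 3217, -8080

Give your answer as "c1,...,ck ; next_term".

-1,3,-2 ; 20293

  a_3 = -1·-5 + 3·2 + -2·-1 = 13
  a_4 = -1·13 + 3·-5 + -2·2 = -32
  a_5 = -1·-32 + 3·13 + -2·-5 = 81
  a_6 = -1·81 + 3·-32 + -2·13 = -203
  a_7 = -1·-203 + 3·81 + -2·-32 = 510
  a_8 = -1·510 + 3·-203 + -2·81 = -1281
  a_9 = -1·-1281 + 3·510 + -2·-203 = 3217
  a_10 = -1·3217 + 3·-1281 + -2·510 = -8080
  a_11 = -1·-8080 + 3·3217 + -2·-1281 = 20293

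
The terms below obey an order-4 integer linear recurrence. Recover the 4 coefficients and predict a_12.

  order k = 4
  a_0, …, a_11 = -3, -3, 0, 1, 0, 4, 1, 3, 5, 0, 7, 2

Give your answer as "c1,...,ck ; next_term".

  a_4 = 0·1 + 1·0 + 1·-3 + -1·-3 = 0
  a_5 = 0·0 + 1·1 + 1·0 + -1·-3 = 4
  a_6 = 0·4 + 1·0 + 1·1 + -1·0 = 1
  a_7 = 0·1 + 1·4 + 1·0 + -1·1 = 3
  a_8 = 0·3 + 1·1 + 1·4 + -1·0 = 5
  a_9 = 0·5 + 1·3 + 1·1 + -1·4 = 0
  a_10 = 0·0 + 1·5 + 1·3 + -1·1 = 7
  a_11 = 0·7 + 1·0 + 1·5 + -1·3 = 2
  a_12 = 0·2 + 1·7 + 1·0 + -1·5 = 2

0,1,1,-1 ; 2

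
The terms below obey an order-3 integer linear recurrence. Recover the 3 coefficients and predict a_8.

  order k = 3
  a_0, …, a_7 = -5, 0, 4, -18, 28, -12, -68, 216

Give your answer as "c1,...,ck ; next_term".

  a_3 = -2·4 + -2·0 + 2·-5 = -18
  a_4 = -2·-18 + -2·4 + 2·0 = 28
  a_5 = -2·28 + -2·-18 + 2·4 = -12
  a_6 = -2·-12 + -2·28 + 2·-18 = -68
  a_7 = -2·-68 + -2·-12 + 2·28 = 216
  a_8 = -2·216 + -2·-68 + 2·-12 = -320

-2,-2,2 ; -320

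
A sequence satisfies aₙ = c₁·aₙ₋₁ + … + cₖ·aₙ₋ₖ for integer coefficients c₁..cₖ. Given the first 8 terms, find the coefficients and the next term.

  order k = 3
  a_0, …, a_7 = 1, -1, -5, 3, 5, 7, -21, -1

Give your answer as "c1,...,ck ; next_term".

-1,-1,-3 ; 1

  a_3 = -1·-5 + -1·-1 + -3·1 = 3
  a_4 = -1·3 + -1·-5 + -3·-1 = 5
  a_5 = -1·5 + -1·3 + -3·-5 = 7
  a_6 = -1·7 + -1·5 + -3·3 = -21
  a_7 = -1·-21 + -1·7 + -3·5 = -1
  a_8 = -1·-1 + -1·-21 + -3·7 = 1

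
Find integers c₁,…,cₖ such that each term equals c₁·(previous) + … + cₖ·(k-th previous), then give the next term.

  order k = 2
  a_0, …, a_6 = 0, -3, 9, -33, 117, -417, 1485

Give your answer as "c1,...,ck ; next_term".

-3,2 ; -5289

  a_2 = -3·-3 + 2·0 = 9
  a_3 = -3·9 + 2·-3 = -33
  a_4 = -3·-33 + 2·9 = 117
  a_5 = -3·117 + 2·-33 = -417
  a_6 = -3·-417 + 2·117 = 1485
  a_7 = -3·1485 + 2·-417 = -5289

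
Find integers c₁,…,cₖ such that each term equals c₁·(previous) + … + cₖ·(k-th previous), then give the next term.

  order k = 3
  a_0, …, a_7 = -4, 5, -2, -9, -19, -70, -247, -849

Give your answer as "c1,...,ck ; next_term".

3,1,2 ; -2934

  a_3 = 3·-2 + 1·5 + 2·-4 = -9
  a_4 = 3·-9 + 1·-2 + 2·5 = -19
  a_5 = 3·-19 + 1·-9 + 2·-2 = -70
  a_6 = 3·-70 + 1·-19 + 2·-9 = -247
  a_7 = 3·-247 + 1·-70 + 2·-19 = -849
  a_8 = 3·-849 + 1·-247 + 2·-70 = -2934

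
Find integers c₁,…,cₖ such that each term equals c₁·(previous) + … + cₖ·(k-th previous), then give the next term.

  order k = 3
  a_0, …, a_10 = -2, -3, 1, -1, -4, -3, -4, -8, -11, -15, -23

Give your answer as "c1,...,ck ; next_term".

  a_3 = 1·1 + 0·-3 + 1·-2 = -1
  a_4 = 1·-1 + 0·1 + 1·-3 = -4
  a_5 = 1·-4 + 0·-1 + 1·1 = -3
  a_6 = 1·-3 + 0·-4 + 1·-1 = -4
  a_7 = 1·-4 + 0·-3 + 1·-4 = -8
  a_8 = 1·-8 + 0·-4 + 1·-3 = -11
  a_9 = 1·-11 + 0·-8 + 1·-4 = -15
  a_10 = 1·-15 + 0·-11 + 1·-8 = -23
  a_11 = 1·-23 + 0·-15 + 1·-11 = -34

1,0,1 ; -34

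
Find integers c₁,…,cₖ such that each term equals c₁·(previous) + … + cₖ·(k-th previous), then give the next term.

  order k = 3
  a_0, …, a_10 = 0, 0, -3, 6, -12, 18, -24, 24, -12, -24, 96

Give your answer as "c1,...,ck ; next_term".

  a_3 = -2·-3 + 0·0 + 2·0 = 6
  a_4 = -2·6 + 0·-3 + 2·0 = -12
  a_5 = -2·-12 + 0·6 + 2·-3 = 18
  a_6 = -2·18 + 0·-12 + 2·6 = -24
  a_7 = -2·-24 + 0·18 + 2·-12 = 24
  a_8 = -2·24 + 0·-24 + 2·18 = -12
  a_9 = -2·-12 + 0·24 + 2·-24 = -24
  a_10 = -2·-24 + 0·-12 + 2·24 = 96
  a_11 = -2·96 + 0·-24 + 2·-12 = -216

-2,0,2 ; -216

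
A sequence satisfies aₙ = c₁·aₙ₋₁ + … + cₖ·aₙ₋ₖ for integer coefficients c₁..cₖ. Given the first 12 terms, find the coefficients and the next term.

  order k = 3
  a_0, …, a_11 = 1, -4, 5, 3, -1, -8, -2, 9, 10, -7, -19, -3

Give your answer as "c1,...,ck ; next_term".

  a_3 = 0·5 + -1·-4 + -1·1 = 3
  a_4 = 0·3 + -1·5 + -1·-4 = -1
  a_5 = 0·-1 + -1·3 + -1·5 = -8
  a_6 = 0·-8 + -1·-1 + -1·3 = -2
  a_7 = 0·-2 + -1·-8 + -1·-1 = 9
  a_8 = 0·9 + -1·-2 + -1·-8 = 10
  a_9 = 0·10 + -1·9 + -1·-2 = -7
  a_10 = 0·-7 + -1·10 + -1·9 = -19
  a_11 = 0·-19 + -1·-7 + -1·10 = -3
  a_12 = 0·-3 + -1·-19 + -1·-7 = 26

0,-1,-1 ; 26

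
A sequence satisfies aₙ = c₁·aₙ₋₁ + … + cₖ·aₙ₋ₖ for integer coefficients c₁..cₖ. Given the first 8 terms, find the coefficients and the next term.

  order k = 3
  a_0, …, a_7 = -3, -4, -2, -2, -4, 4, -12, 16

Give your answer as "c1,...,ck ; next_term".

  a_3 = -2·-2 + 0·-4 + 2·-3 = -2
  a_4 = -2·-2 + 0·-2 + 2·-4 = -4
  a_5 = -2·-4 + 0·-2 + 2·-2 = 4
  a_6 = -2·4 + 0·-4 + 2·-2 = -12
  a_7 = -2·-12 + 0·4 + 2·-4 = 16
  a_8 = -2·16 + 0·-12 + 2·4 = -24

-2,0,2 ; -24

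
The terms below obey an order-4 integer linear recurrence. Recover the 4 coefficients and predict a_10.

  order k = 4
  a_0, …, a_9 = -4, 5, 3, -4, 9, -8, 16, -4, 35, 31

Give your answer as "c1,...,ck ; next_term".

  a_4 = 1·-4 + 3·3 + 0·5 + -1·-4 = 9
  a_5 = 1·9 + 3·-4 + 0·3 + -1·5 = -8
  a_6 = 1·-8 + 3·9 + 0·-4 + -1·3 = 16
  a_7 = 1·16 + 3·-8 + 0·9 + -1·-4 = -4
  a_8 = 1·-4 + 3·16 + 0·-8 + -1·9 = 35
  a_9 = 1·35 + 3·-4 + 0·16 + -1·-8 = 31
  a_10 = 1·31 + 3·35 + 0·-4 + -1·16 = 120

1,3,0,-1 ; 120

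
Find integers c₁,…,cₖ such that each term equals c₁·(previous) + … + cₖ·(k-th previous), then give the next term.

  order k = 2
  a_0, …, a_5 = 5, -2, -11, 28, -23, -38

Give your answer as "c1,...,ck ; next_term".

  a_2 = -2·-2 + -3·5 = -11
  a_3 = -2·-11 + -3·-2 = 28
  a_4 = -2·28 + -3·-11 = -23
  a_5 = -2·-23 + -3·28 = -38
  a_6 = -2·-38 + -3·-23 = 145

-2,-3 ; 145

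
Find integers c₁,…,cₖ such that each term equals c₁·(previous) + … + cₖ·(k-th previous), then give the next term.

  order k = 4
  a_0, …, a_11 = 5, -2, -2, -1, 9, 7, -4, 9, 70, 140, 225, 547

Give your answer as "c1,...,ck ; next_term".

2,-1,3,3 ; 1499

  a_4 = 2·-1 + -1·-2 + 3·-2 + 3·5 = 9
  a_5 = 2·9 + -1·-1 + 3·-2 + 3·-2 = 7
  a_6 = 2·7 + -1·9 + 3·-1 + 3·-2 = -4
  a_7 = 2·-4 + -1·7 + 3·9 + 3·-1 = 9
  a_8 = 2·9 + -1·-4 + 3·7 + 3·9 = 70
  a_9 = 2·70 + -1·9 + 3·-4 + 3·7 = 140
  a_10 = 2·140 + -1·70 + 3·9 + 3·-4 = 225
  a_11 = 2·225 + -1·140 + 3·70 + 3·9 = 547
  a_12 = 2·547 + -1·225 + 3·140 + 3·70 = 1499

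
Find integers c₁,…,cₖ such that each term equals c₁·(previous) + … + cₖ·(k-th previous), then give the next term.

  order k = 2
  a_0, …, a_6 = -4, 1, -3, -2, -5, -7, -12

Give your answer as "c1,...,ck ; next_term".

1,1 ; -19

  a_2 = 1·1 + 1·-4 = -3
  a_3 = 1·-3 + 1·1 = -2
  a_4 = 1·-2 + 1·-3 = -5
  a_5 = 1·-5 + 1·-2 = -7
  a_6 = 1·-7 + 1·-5 = -12
  a_7 = 1·-12 + 1·-7 = -19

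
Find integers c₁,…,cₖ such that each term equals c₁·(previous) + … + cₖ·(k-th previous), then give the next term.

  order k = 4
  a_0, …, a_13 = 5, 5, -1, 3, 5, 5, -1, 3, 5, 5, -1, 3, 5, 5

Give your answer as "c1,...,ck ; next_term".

0,0,0,1 ; -1

  a_4 = 0·3 + 0·-1 + 0·5 + 1·5 = 5
  a_5 = 0·5 + 0·3 + 0·-1 + 1·5 = 5
  a_6 = 0·5 + 0·5 + 0·3 + 1·-1 = -1
  a_7 = 0·-1 + 0·5 + 0·5 + 1·3 = 3
  a_8 = 0·3 + 0·-1 + 0·5 + 1·5 = 5
  a_9 = 0·5 + 0·3 + 0·-1 + 1·5 = 5
  a_10 = 0·5 + 0·5 + 0·3 + 1·-1 = -1
  a_11 = 0·-1 + 0·5 + 0·5 + 1·3 = 3
  a_12 = 0·3 + 0·-1 + 0·5 + 1·5 = 5
  a_13 = 0·5 + 0·3 + 0·-1 + 1·5 = 5
  a_14 = 0·5 + 0·5 + 0·3 + 1·-1 = -1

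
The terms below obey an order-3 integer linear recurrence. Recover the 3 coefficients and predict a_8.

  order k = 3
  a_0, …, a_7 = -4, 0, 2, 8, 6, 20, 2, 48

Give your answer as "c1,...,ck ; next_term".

  a_3 = 0·2 + 3·0 + -2·-4 = 8
  a_4 = 0·8 + 3·2 + -2·0 = 6
  a_5 = 0·6 + 3·8 + -2·2 = 20
  a_6 = 0·20 + 3·6 + -2·8 = 2
  a_7 = 0·2 + 3·20 + -2·6 = 48
  a_8 = 0·48 + 3·2 + -2·20 = -34

0,3,-2 ; -34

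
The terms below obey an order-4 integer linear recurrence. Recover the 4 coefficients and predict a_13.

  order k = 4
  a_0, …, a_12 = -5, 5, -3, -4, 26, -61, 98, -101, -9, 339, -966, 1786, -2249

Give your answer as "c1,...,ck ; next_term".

  a_4 = -2·-4 + -1·-3 + 1·5 + -2·-5 = 26
  a_5 = -2·26 + -1·-4 + 1·-3 + -2·5 = -61
  a_6 = -2·-61 + -1·26 + 1·-4 + -2·-3 = 98
  a_7 = -2·98 + -1·-61 + 1·26 + -2·-4 = -101
  a_8 = -2·-101 + -1·98 + 1·-61 + -2·26 = -9
  a_9 = -2·-9 + -1·-101 + 1·98 + -2·-61 = 339
  a_10 = -2·339 + -1·-9 + 1·-101 + -2·98 = -966
  a_11 = -2·-966 + -1·339 + 1·-9 + -2·-101 = 1786
  a_12 = -2·1786 + -1·-966 + 1·339 + -2·-9 = -2249
  a_13 = -2·-2249 + -1·1786 + 1·-966 + -2·339 = 1068

-2,-1,1,-2 ; 1068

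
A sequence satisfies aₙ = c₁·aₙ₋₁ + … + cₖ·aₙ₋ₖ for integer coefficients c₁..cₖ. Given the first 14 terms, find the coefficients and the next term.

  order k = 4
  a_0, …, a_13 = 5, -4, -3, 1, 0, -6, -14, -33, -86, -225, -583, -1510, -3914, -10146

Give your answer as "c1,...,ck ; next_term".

  a_4 = 2·1 + 1·-3 + 1·-4 + 1·5 = 0
  a_5 = 2·0 + 1·1 + 1·-3 + 1·-4 = -6
  a_6 = 2·-6 + 1·0 + 1·1 + 1·-3 = -14
  a_7 = 2·-14 + 1·-6 + 1·0 + 1·1 = -33
  a_8 = 2·-33 + 1·-14 + 1·-6 + 1·0 = -86
  a_9 = 2·-86 + 1·-33 + 1·-14 + 1·-6 = -225
  a_10 = 2·-225 + 1·-86 + 1·-33 + 1·-14 = -583
  a_11 = 2·-583 + 1·-225 + 1·-86 + 1·-33 = -1510
  a_12 = 2·-1510 + 1·-583 + 1·-225 + 1·-86 = -3914
  a_13 = 2·-3914 + 1·-1510 + 1·-583 + 1·-225 = -10146
  a_14 = 2·-10146 + 1·-3914 + 1·-1510 + 1·-583 = -26299

2,1,1,1 ; -26299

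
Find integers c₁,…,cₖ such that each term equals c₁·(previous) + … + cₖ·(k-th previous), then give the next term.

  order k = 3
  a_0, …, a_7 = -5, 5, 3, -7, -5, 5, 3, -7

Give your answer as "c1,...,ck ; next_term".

1,-1,1 ; -5

  a_3 = 1·3 + -1·5 + 1·-5 = -7
  a_4 = 1·-7 + -1·3 + 1·5 = -5
  a_5 = 1·-5 + -1·-7 + 1·3 = 5
  a_6 = 1·5 + -1·-5 + 1·-7 = 3
  a_7 = 1·3 + -1·5 + 1·-5 = -7
  a_8 = 1·-7 + -1·3 + 1·5 = -5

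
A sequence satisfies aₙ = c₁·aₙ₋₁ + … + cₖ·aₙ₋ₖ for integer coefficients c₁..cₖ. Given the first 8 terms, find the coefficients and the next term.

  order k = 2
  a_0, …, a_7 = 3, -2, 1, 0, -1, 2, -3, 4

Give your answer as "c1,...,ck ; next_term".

  a_2 = -2·-2 + -1·3 = 1
  a_3 = -2·1 + -1·-2 = 0
  a_4 = -2·0 + -1·1 = -1
  a_5 = -2·-1 + -1·0 = 2
  a_6 = -2·2 + -1·-1 = -3
  a_7 = -2·-3 + -1·2 = 4
  a_8 = -2·4 + -1·-3 = -5

-2,-1 ; -5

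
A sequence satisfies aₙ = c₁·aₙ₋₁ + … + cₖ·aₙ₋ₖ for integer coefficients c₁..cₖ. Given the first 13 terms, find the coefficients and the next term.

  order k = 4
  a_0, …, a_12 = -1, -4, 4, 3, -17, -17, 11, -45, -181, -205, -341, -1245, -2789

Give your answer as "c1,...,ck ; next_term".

  a_4 = 1·3 + 0·4 + 4·-4 + 4·-1 = -17
  a_5 = 1·-17 + 0·3 + 4·4 + 4·-4 = -17
  a_6 = 1·-17 + 0·-17 + 4·3 + 4·4 = 11
  a_7 = 1·11 + 0·-17 + 4·-17 + 4·3 = -45
  a_8 = 1·-45 + 0·11 + 4·-17 + 4·-17 = -181
  a_9 = 1·-181 + 0·-45 + 4·11 + 4·-17 = -205
  a_10 = 1·-205 + 0·-181 + 4·-45 + 4·11 = -341
  a_11 = 1·-341 + 0·-205 + 4·-181 + 4·-45 = -1245
  a_12 = 1·-1245 + 0·-341 + 4·-205 + 4·-181 = -2789
  a_13 = 1·-2789 + 0·-1245 + 4·-341 + 4·-205 = -4973

1,0,4,4 ; -4973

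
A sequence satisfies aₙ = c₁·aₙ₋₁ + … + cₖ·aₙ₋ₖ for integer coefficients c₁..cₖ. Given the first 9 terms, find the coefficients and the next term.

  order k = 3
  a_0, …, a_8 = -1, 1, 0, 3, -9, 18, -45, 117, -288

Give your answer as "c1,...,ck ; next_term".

  a_3 = -2·0 + 0·1 + -3·-1 = 3
  a_4 = -2·3 + 0·0 + -3·1 = -9
  a_5 = -2·-9 + 0·3 + -3·0 = 18
  a_6 = -2·18 + 0·-9 + -3·3 = -45
  a_7 = -2·-45 + 0·18 + -3·-9 = 117
  a_8 = -2·117 + 0·-45 + -3·18 = -288
  a_9 = -2·-288 + 0·117 + -3·-45 = 711

-2,0,-3 ; 711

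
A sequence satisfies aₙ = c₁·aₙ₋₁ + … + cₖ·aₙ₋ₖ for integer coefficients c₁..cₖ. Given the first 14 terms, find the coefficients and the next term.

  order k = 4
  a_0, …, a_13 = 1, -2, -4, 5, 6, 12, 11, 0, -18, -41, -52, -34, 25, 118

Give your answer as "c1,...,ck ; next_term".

  a_4 = 1·5 + 0·-4 + -1·-2 + -1·1 = 6
  a_5 = 1·6 + 0·5 + -1·-4 + -1·-2 = 12
  a_6 = 1·12 + 0·6 + -1·5 + -1·-4 = 11
  a_7 = 1·11 + 0·12 + -1·6 + -1·5 = 0
  a_8 = 1·0 + 0·11 + -1·12 + -1·6 = -18
  a_9 = 1·-18 + 0·0 + -1·11 + -1·12 = -41
  a_10 = 1·-41 + 0·-18 + -1·0 + -1·11 = -52
  a_11 = 1·-52 + 0·-41 + -1·-18 + -1·0 = -34
  a_12 = 1·-34 + 0·-52 + -1·-41 + -1·-18 = 25
  a_13 = 1·25 + 0·-34 + -1·-52 + -1·-41 = 118
  a_14 = 1·118 + 0·25 + -1·-34 + -1·-52 = 204

1,0,-1,-1 ; 204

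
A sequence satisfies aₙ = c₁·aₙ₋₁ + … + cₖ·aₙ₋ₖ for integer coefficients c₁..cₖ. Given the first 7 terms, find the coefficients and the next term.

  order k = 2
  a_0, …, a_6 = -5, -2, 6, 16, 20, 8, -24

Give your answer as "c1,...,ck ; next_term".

  a_2 = 2·-2 + -2·-5 = 6
  a_3 = 2·6 + -2·-2 = 16
  a_4 = 2·16 + -2·6 = 20
  a_5 = 2·20 + -2·16 = 8
  a_6 = 2·8 + -2·20 = -24
  a_7 = 2·-24 + -2·8 = -64

2,-2 ; -64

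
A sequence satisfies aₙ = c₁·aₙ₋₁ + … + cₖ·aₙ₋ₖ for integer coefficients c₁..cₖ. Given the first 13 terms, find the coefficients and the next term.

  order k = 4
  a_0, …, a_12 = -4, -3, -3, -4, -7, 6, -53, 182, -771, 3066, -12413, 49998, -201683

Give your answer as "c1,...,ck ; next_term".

-4,1,4,2 ; 813210

  a_4 = -4·-4 + 1·-3 + 4·-3 + 2·-4 = -7
  a_5 = -4·-7 + 1·-4 + 4·-3 + 2·-3 = 6
  a_6 = -4·6 + 1·-7 + 4·-4 + 2·-3 = -53
  a_7 = -4·-53 + 1·6 + 4·-7 + 2·-4 = 182
  a_8 = -4·182 + 1·-53 + 4·6 + 2·-7 = -771
  a_9 = -4·-771 + 1·182 + 4·-53 + 2·6 = 3066
  a_10 = -4·3066 + 1·-771 + 4·182 + 2·-53 = -12413
  a_11 = -4·-12413 + 1·3066 + 4·-771 + 2·182 = 49998
  a_12 = -4·49998 + 1·-12413 + 4·3066 + 2·-771 = -201683
  a_13 = -4·-201683 + 1·49998 + 4·-12413 + 2·3066 = 813210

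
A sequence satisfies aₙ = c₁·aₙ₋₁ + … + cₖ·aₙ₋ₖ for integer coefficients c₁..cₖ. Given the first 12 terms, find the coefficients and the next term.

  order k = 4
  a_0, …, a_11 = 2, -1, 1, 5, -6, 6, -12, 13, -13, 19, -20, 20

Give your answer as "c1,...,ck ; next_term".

  a_4 = -1·5 + 0·1 + -1·-1 + -1·2 = -6
  a_5 = -1·-6 + 0·5 + -1·1 + -1·-1 = 6
  a_6 = -1·6 + 0·-6 + -1·5 + -1·1 = -12
  a_7 = -1·-12 + 0·6 + -1·-6 + -1·5 = 13
  a_8 = -1·13 + 0·-12 + -1·6 + -1·-6 = -13
  a_9 = -1·-13 + 0·13 + -1·-12 + -1·6 = 19
  a_10 = -1·19 + 0·-13 + -1·13 + -1·-12 = -20
  a_11 = -1·-20 + 0·19 + -1·-13 + -1·13 = 20
  a_12 = -1·20 + 0·-20 + -1·19 + -1·-13 = -26

-1,0,-1,-1 ; -26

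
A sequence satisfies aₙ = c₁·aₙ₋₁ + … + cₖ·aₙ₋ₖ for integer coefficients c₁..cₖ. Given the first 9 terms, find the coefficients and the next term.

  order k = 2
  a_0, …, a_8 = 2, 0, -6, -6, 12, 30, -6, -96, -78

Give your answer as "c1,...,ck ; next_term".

  a_2 = 1·0 + -3·2 = -6
  a_3 = 1·-6 + -3·0 = -6
  a_4 = 1·-6 + -3·-6 = 12
  a_5 = 1·12 + -3·-6 = 30
  a_6 = 1·30 + -3·12 = -6
  a_7 = 1·-6 + -3·30 = -96
  a_8 = 1·-96 + -3·-6 = -78
  a_9 = 1·-78 + -3·-96 = 210

1,-3 ; 210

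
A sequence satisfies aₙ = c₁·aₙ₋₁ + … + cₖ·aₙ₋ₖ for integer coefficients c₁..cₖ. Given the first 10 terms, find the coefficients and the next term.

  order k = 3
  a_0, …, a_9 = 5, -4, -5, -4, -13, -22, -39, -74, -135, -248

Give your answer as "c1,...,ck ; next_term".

1,1,1 ; -457

  a_3 = 1·-5 + 1·-4 + 1·5 = -4
  a_4 = 1·-4 + 1·-5 + 1·-4 = -13
  a_5 = 1·-13 + 1·-4 + 1·-5 = -22
  a_6 = 1·-22 + 1·-13 + 1·-4 = -39
  a_7 = 1·-39 + 1·-22 + 1·-13 = -74
  a_8 = 1·-74 + 1·-39 + 1·-22 = -135
  a_9 = 1·-135 + 1·-74 + 1·-39 = -248
  a_10 = 1·-248 + 1·-135 + 1·-74 = -457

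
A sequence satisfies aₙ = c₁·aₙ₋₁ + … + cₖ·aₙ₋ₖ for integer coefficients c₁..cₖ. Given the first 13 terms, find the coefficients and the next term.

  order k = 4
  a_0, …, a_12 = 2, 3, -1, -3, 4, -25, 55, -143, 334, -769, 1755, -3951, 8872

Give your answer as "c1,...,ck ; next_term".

-2,2,2,-3 ; -19829

  a_4 = -2·-3 + 2·-1 + 2·3 + -3·2 = 4
  a_5 = -2·4 + 2·-3 + 2·-1 + -3·3 = -25
  a_6 = -2·-25 + 2·4 + 2·-3 + -3·-1 = 55
  a_7 = -2·55 + 2·-25 + 2·4 + -3·-3 = -143
  a_8 = -2·-143 + 2·55 + 2·-25 + -3·4 = 334
  a_9 = -2·334 + 2·-143 + 2·55 + -3·-25 = -769
  a_10 = -2·-769 + 2·334 + 2·-143 + -3·55 = 1755
  a_11 = -2·1755 + 2·-769 + 2·334 + -3·-143 = -3951
  a_12 = -2·-3951 + 2·1755 + 2·-769 + -3·334 = 8872
  a_13 = -2·8872 + 2·-3951 + 2·1755 + -3·-769 = -19829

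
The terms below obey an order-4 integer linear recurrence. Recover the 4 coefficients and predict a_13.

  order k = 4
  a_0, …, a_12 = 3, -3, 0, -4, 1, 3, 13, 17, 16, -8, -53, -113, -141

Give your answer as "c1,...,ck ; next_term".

2,-1,-2,1 ; -71

  a_4 = 2·-4 + -1·0 + -2·-3 + 1·3 = 1
  a_5 = 2·1 + -1·-4 + -2·0 + 1·-3 = 3
  a_6 = 2·3 + -1·1 + -2·-4 + 1·0 = 13
  a_7 = 2·13 + -1·3 + -2·1 + 1·-4 = 17
  a_8 = 2·17 + -1·13 + -2·3 + 1·1 = 16
  a_9 = 2·16 + -1·17 + -2·13 + 1·3 = -8
  a_10 = 2·-8 + -1·16 + -2·17 + 1·13 = -53
  a_11 = 2·-53 + -1·-8 + -2·16 + 1·17 = -113
  a_12 = 2·-113 + -1·-53 + -2·-8 + 1·16 = -141
  a_13 = 2·-141 + -1·-113 + -2·-53 + 1·-8 = -71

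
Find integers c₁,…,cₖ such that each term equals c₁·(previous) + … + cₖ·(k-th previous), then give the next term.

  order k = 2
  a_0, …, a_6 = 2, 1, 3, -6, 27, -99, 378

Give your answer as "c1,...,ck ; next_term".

  a_2 = -3·1 + 3·2 = 3
  a_3 = -3·3 + 3·1 = -6
  a_4 = -3·-6 + 3·3 = 27
  a_5 = -3·27 + 3·-6 = -99
  a_6 = -3·-99 + 3·27 = 378
  a_7 = -3·378 + 3·-99 = -1431

-3,3 ; -1431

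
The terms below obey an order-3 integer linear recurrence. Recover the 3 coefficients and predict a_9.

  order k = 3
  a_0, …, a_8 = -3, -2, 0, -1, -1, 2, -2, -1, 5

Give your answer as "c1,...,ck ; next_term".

-1,-1,1 ; -6

  a_3 = -1·0 + -1·-2 + 1·-3 = -1
  a_4 = -1·-1 + -1·0 + 1·-2 = -1
  a_5 = -1·-1 + -1·-1 + 1·0 = 2
  a_6 = -1·2 + -1·-1 + 1·-1 = -2
  a_7 = -1·-2 + -1·2 + 1·-1 = -1
  a_8 = -1·-1 + -1·-2 + 1·2 = 5
  a_9 = -1·5 + -1·-1 + 1·-2 = -6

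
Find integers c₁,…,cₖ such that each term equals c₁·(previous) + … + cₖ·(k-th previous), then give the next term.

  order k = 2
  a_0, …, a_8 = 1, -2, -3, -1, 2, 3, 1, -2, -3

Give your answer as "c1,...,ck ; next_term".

  a_2 = 1·-2 + -1·1 = -3
  a_3 = 1·-3 + -1·-2 = -1
  a_4 = 1·-1 + -1·-3 = 2
  a_5 = 1·2 + -1·-1 = 3
  a_6 = 1·3 + -1·2 = 1
  a_7 = 1·1 + -1·3 = -2
  a_8 = 1·-2 + -1·1 = -3
  a_9 = 1·-3 + -1·-2 = -1

1,-1 ; -1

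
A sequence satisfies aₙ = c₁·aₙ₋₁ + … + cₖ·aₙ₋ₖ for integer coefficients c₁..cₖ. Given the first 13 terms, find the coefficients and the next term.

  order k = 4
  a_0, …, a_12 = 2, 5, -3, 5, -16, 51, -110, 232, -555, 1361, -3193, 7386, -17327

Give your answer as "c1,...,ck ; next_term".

-2,-1,-3,3 ; 40930

  a_4 = -2·5 + -1·-3 + -3·5 + 3·2 = -16
  a_5 = -2·-16 + -1·5 + -3·-3 + 3·5 = 51
  a_6 = -2·51 + -1·-16 + -3·5 + 3·-3 = -110
  a_7 = -2·-110 + -1·51 + -3·-16 + 3·5 = 232
  a_8 = -2·232 + -1·-110 + -3·51 + 3·-16 = -555
  a_9 = -2·-555 + -1·232 + -3·-110 + 3·51 = 1361
  a_10 = -2·1361 + -1·-555 + -3·232 + 3·-110 = -3193
  a_11 = -2·-3193 + -1·1361 + -3·-555 + 3·232 = 7386
  a_12 = -2·7386 + -1·-3193 + -3·1361 + 3·-555 = -17327
  a_13 = -2·-17327 + -1·7386 + -3·-3193 + 3·1361 = 40930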